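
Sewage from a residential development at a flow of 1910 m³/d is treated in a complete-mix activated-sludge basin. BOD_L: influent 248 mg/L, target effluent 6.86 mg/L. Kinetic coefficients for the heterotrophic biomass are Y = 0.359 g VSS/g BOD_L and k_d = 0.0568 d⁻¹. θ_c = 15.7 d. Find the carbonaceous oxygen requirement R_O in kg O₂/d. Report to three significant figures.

R_O ≈ 336 kg O₂/d

Correct the yield for decay: Y_obs = Y/(1 + k_d θ_c) = 0.359 / (1 + 0.0568 × 15.7) = 0.359 / 1.892 = 0.1898.
ΔS = 248 − 6.86 = 241.1 mg/L, so the substrate removal rate is 1910 × 241.1/1000 = 460.6 kg BOD_L/d.
Net sludge production P_X = 0.1898 × 460.6 = 87.40 kg VSS/d.
R_O = Q·(S₀ − S) − 1.42·P_X = 460.6 − 1.42 × 87.40 = 336.5 kg O₂/d.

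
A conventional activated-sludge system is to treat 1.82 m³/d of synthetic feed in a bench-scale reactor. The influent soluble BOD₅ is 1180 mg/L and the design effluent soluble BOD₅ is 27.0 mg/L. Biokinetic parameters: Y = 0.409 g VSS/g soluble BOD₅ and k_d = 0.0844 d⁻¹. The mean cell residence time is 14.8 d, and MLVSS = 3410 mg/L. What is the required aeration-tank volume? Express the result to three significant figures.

V ≈ 1.66 m³

Rearranging the biomass balance for a CMAS with decay, V = Y·Q·ΔS·θ_c / [X·(1+k_d θ_c)] = 0.409 × 1.82 × (1180 − 27.0) × 14.8 / [3410 × (1 + 0.0844 × 14.8)] = 1.27×10^4 / 7669 = 1.656 m³.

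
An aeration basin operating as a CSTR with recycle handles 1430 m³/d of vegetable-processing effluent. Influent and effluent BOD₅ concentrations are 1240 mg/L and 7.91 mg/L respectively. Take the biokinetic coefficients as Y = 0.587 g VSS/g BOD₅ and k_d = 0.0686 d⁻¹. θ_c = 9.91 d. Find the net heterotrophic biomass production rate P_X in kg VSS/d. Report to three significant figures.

Y_obs = Y / (1 + k_d θ_c) = 0.587 / (1 + 0.0686 × 9.91) = 0.587 / 1.680 = 0.3494.
Mass of BOD₅ removed per day: Q(S₀ − S) = 1430 × 1232 g/m³ = 1762 kg/d.
Net biomass production P_X = Y_obs × Q·(S₀ − S) = 0.3494 × 1762 = 615.7 kg VSS/d.

P_X ≈ 616 kg VSS/d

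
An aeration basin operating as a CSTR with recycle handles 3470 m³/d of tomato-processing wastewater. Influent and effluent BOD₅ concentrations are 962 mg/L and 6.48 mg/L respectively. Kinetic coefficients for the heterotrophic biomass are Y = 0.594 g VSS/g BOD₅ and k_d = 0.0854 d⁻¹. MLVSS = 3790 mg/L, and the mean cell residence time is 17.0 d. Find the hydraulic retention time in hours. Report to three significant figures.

Steady-state biomass mass balance: V·X·(1 + k_d·θ_c) = Y·Q·(S₀ − S)·θ_c, so V = 0.594 × 3470 × (962 − 6.48) × 17.0 / [3790 × (1 + 0.0854 × 17.0)] = 3.35×10^7 / 9292 = 3603 m³.
τ = V/Q = 3603/3470 = 1.038 d, or 24.92 h.

τ ≈ 24.9 h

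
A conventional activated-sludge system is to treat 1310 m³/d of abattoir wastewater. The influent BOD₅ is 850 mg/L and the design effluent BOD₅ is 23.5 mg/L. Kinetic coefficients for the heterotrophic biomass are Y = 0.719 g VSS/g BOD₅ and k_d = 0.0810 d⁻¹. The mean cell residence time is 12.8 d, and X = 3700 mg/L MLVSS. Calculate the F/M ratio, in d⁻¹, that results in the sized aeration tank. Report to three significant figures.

F/M ≈ 0.228 d⁻¹

Steady-state biomass mass balance: V·X·(1 + k_d·θ_c) = Y·Q·(S₀ − S)·θ_c, so V = 0.719 × 1310 × (850 − 23.5) × 12.8 / [3700 × (1 + 0.0810 × 12.8)] = 9.96×10^6 / 7536 = 1322 m³.
F/M = applied load / biomass = Q·S₀/(V·X) = 1310 × 850 / (1322 × 3700) = 0.2276 d⁻¹.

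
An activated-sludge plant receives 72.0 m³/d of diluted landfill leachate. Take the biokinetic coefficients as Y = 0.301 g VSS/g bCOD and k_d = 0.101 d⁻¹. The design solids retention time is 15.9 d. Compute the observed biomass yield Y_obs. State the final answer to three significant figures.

The observed yield is Y_obs = Y/(1 + k_d·θ_c) = 0.301 / (1 + 0.101 × 15.9) = 0.301 / 2.606 = 0.1155 g VSS per g bCOD removed.

Y_obs ≈ 0.116 g VSS/g bCOD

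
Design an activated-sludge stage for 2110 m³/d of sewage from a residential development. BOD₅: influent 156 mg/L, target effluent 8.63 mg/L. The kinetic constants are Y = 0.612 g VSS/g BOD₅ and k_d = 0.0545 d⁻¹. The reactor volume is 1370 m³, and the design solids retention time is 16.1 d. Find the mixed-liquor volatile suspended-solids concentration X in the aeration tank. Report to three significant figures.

X = Y·Q·ΔS·θ_c / [V·(1 + k_d θ_c)] = 0.612 × 2110 × (156 − 8.63) × 16.1 / [1370 × (1 + 0.0545 × 16.1)] = 1191 mg/L.

X ≈ 1190 mg/L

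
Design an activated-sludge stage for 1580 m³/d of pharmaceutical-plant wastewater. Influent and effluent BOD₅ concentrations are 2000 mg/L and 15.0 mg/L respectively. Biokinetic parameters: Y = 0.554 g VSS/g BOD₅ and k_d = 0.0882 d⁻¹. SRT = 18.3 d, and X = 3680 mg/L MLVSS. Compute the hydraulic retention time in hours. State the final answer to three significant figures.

From the SRT design equation V = Y Q (S₀−S) θ_c / [X (1 + k_d θ_c)] = 0.554 × 1580 × (2000 − 15.0) × 18.3 / [3680 × (1 + 0.0882 × 18.3)] = 3.18×10^7 / 9620 = 3305 m³.
HRT = V/Q = 3305 m³ / 1580 m³·d⁻¹ = 2.092 d × 24 = 50.21 h.

τ ≈ 50.2 h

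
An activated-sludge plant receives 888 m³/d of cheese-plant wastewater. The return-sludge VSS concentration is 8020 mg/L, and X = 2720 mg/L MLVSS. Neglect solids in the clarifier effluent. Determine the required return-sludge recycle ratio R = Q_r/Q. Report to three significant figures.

Mass balance around the secondary clarifier (neglecting effluent solids): R = X / (X_r − X) = 2720 / (8020 − 2720) = 0.5132.

R ≈ 0.513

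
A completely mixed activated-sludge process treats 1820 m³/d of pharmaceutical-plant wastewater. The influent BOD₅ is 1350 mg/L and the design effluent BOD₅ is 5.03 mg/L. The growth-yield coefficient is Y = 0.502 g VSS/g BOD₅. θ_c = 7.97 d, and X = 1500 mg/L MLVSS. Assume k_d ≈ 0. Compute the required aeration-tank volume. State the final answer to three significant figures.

V ≈ 6530 m³

Biomass mass balance (decay neglected): V·X = Y·Q·(S₀ − S)·θ_c, so V = 0.502 × 1820 × (1350 − 5.03) × 7.97 / 1500 = 6529 m³.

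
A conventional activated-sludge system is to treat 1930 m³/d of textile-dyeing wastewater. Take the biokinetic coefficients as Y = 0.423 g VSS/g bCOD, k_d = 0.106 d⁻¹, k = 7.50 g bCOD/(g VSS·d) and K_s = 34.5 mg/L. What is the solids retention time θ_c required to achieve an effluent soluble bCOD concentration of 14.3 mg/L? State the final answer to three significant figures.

Specific growth rate at S = 14.3 mg/L: μ = YkS/(K_s+S) = 0.423·7.50·14.3/(34.5+14.3) = 0.9296 d⁻¹.
1/θ_c = 0.9296 − 0.106 = 0.8236 d⁻¹, so θ_c = 1.214 d.

θ_c ≈ 1.21 d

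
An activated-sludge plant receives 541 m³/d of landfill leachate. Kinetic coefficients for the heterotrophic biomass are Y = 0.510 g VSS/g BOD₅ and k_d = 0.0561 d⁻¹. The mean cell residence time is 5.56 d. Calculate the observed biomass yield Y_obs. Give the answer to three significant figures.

Y_obs ≈ 0.389 g VSS/g BOD₅

Y_obs = Y / (1 + k_d θ_c) = 0.510 / (1 + 0.0561 × 5.56) = 0.510 / 1.312 = 0.3887.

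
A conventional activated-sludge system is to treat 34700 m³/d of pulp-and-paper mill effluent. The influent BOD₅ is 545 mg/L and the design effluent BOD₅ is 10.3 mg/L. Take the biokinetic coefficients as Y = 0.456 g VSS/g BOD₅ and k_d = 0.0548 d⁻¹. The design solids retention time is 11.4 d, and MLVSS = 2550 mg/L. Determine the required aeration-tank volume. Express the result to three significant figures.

Steady-state biomass mass balance: V·X·(1 + k_d·θ_c) = Y·Q·(S₀ − S)·θ_c, so V = 0.456 × 34700 × (545 − 10.3) × 11.4 / [2550 × (1 + 0.0548 × 11.4)] = 9.65×10^7 / 4143 = 23280 m³.

V ≈ 23300 m³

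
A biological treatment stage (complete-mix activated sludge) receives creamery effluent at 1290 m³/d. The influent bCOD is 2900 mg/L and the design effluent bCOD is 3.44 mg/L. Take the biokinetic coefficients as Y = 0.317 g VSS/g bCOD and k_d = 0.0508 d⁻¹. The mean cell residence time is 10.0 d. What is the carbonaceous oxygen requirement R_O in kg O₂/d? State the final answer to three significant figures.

Observed yield with endogenous decay: Y_obs = Y / (1 + k_d·θ_c) = 0.317 / (1 + 0.0508 × 10.0) = 0.317 / 1.508 = 0.2102 g VSS/g bCOD.
Substrate removed = Q·(S₀ − S) = 1290 m³/d × (2900 − 3.44) g/m³ = 3.74×10^6 g/d = 3737 kg/d.
Biomass synthesised: P_X = Y_obs × 3737 = 785.5 kg VSS/d.
Carbonaceous O₂ demand = substrate oxidised − cell-mass equivalent = 3737 − 1.42 × 785.5 = 2621 kg O₂/d.

R_O ≈ 2620 kg O₂/d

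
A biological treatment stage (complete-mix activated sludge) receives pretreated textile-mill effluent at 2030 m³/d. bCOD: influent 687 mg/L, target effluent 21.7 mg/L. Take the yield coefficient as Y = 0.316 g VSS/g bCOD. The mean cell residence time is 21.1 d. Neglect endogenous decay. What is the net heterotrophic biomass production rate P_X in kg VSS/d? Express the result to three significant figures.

P_X ≈ 427 kg VSS/d

No decay correction is needed, so Y_obs = Y = 0.316.
Q·(S₀ − S) = 2030 × (687 − 21.7) × 10⁻³ = 1351 kg/d removed.
Net biomass production P_X = Y_obs × Q·(S₀ − S) = 0.3160 × 1351 = 426.8 kg VSS/d.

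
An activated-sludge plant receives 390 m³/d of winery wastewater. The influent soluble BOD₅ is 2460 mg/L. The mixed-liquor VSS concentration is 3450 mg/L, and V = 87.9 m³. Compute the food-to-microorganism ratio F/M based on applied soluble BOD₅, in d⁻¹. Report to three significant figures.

Food-to-microorganism ratio F/M = Q S₀ / (V X) = 390 × 2460 / (87.90 × 3450) = 3.164 d⁻¹.

F/M ≈ 3.16 d⁻¹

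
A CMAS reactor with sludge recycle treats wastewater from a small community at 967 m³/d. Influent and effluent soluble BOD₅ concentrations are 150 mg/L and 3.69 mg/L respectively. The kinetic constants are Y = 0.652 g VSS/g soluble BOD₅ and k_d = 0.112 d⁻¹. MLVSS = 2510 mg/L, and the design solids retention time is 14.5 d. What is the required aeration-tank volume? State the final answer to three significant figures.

V ≈ 203 m³

Rearranging the biomass balance for a CMAS with decay, V = Y·Q·ΔS·θ_c / [X·(1+k_d θ_c)] = 0.652 × 967 × (150 − 3.69) × 14.5 / [2510 × (1 + 0.112 × 14.5)] = 1.34×10^6 / 6586 = 203.1 m³.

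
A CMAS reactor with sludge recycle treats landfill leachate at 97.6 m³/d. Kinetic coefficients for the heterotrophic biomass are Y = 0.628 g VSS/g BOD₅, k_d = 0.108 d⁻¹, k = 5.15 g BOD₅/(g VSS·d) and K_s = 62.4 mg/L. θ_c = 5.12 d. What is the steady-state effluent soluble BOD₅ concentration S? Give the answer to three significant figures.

S ≈ 6.46 mg/L

For a completely mixed reactor with recycle the Lawrence–McCarty relation gives S = K_s·(1 + k_d·θ_c) / [θ_c·(Y·k − k_d) − 1] = 62.4 × (1 + 0.108 × 5.12) / [5.12 × (0.628 × 5.15 − 0.108) − 1] = 96.90 / 15.01 = 6.458 mg/L.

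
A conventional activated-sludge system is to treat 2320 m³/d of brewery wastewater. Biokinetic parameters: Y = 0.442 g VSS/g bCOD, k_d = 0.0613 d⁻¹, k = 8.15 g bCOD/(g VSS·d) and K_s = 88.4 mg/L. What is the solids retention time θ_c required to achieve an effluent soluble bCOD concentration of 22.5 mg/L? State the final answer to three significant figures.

θ_c ≈ 1.49 d

At the target effluent, Y k S/(K_s+S) = 0.442×8.15×22.5/110.9 = 0.7309 d⁻¹.
1/θ_c = 0.7309 − 0.0613 = 0.6696 d⁻¹, so θ_c = 1.494 d.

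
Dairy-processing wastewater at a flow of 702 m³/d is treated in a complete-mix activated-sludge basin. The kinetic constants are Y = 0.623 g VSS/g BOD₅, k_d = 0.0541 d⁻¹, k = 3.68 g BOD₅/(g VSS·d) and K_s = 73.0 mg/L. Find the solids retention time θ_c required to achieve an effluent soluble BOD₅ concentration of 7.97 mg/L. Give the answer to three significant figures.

At the target effluent, Y k S/(K_s+S) = 0.623×3.68×7.97/80.97 = 0.2257 d⁻¹.
Then 1/θ_c = μ − k_d = 0.2257 − 0.0541 = 0.1716 d⁻¹, giving θ_c = 5.829 d.

θ_c ≈ 5.83 d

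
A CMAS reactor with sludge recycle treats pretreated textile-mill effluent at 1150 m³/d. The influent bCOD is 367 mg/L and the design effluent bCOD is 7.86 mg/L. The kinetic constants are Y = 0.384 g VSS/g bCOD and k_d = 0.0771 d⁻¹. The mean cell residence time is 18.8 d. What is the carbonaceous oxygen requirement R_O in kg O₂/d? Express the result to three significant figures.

The observed yield is Y_obs = Y/(1 + k_d·θ_c) = 0.384 / (1 + 0.0771 × 18.8) = 0.384 / 2.449 = 0.1568 g VSS per g bCOD removed.
Q·(S₀ − S) = 1150 × (367 − 7.86) × 10⁻³ = 413.0 kg/d removed.
Net sludge production P_X = 0.1568 × 413.0 = 64.75 kg VSS/d.
R_O = Q·(S₀ − S) − 1.42·P_X = 413.0 − 1.42 × 64.75 = 321.1 kg O₂/d.

R_O ≈ 321 kg O₂/d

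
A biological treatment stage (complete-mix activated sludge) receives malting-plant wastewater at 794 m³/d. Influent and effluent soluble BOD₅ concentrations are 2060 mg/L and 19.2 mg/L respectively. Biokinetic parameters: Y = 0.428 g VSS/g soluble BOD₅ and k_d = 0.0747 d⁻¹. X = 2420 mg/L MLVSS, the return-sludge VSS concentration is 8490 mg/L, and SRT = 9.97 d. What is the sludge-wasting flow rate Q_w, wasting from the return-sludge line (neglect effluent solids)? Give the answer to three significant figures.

Q_w ≈ 46.8 m³/d

Steady-state biomass mass balance: V·X·(1 + k_d·θ_c) = Y·Q·(S₀ − S)·θ_c, so V = 0.428 × 794 × (2060 − 19.2) × 9.97 / [2420 × (1 + 0.0747 × 9.97)] = 6.91×10^6 / 4222 = 1638 m³.
Wasting from the return line (neglecting effluent solids): Q_w = V·X / (θ_c·X_r) = 1638 × 2420 / (9.97 × 8490) = 46.82 m³/d.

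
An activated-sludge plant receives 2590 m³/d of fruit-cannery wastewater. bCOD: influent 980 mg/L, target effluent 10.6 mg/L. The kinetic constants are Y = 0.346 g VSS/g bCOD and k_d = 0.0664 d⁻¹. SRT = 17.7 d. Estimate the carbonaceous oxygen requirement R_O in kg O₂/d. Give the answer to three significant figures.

R_O ≈ 1940 kg O₂/d

The observed yield is Y_obs = Y/(1 + k_d·θ_c) = 0.346 / (1 + 0.0664 × 17.7) = 0.346 / 2.175 = 0.1591 g VSS per g bCOD removed.
Mass of bCOD removed per day: Q(S₀ − S) = 2590 × 969.4 g/m³ = 2511 kg/d.
Biomass synthesised: P_X = Y_obs × 2511 = 399.4 kg VSS/d.
Carbonaceous O₂ demand = substrate oxidised − cell-mass equivalent = 2511 − 1.42 × 399.4 = 1944 kg O₂/d.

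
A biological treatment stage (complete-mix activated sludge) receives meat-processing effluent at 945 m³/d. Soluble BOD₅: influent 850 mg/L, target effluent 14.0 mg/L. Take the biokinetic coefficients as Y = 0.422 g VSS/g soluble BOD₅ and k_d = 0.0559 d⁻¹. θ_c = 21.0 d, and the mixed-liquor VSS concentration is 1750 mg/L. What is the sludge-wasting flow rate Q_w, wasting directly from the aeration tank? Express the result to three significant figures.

Steady-state biomass mass balance: V·X·(1 + k_d·θ_c) = Y·Q·(S₀ − S)·θ_c, so V = 0.422 × 945 × (850 − 14.0) × 21.0 / [1750 × (1 + 0.0559 × 21.0)] = 7×10^6 / 3804 = 1840 m³.
With mixed-liquor wasting, θ_c = V/Q_w, so Q_w = V/θ_c = 1840/21.0 = 87.63 m³/d.

Q_w ≈ 87.6 m³/d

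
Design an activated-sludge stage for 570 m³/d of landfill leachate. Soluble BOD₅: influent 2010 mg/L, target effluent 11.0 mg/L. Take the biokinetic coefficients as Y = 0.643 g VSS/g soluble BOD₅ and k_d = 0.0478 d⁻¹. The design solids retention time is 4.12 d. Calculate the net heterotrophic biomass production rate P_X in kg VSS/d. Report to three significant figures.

The observed yield is Y_obs = Y/(1 + k_d·θ_c) = 0.643 / (1 + 0.0478 × 4.12) = 0.643 / 1.197 = 0.5372 g VSS per g soluble BOD₅ removed.
Substrate removed = Q·(S₀ − S) = 570 m³/d × (2010 − 11.0) g/m³ = 1.14×10^6 g/d = 1139 kg/d.
P_X = Y_obs · Q(S₀ − S) = 0.5372 × 1139 = 612.1 kg VSS/d.

P_X ≈ 612 kg VSS/d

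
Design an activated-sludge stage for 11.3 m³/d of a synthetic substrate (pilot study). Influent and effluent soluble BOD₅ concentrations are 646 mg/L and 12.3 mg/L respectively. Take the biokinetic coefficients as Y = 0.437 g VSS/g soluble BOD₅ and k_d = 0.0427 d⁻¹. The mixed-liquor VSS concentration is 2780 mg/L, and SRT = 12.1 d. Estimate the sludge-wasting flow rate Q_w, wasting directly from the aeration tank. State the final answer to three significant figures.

Q_w ≈ 0.742 m³/d

From the SRT design equation V = Y Q (S₀−S) θ_c / [X (1 + k_d θ_c)] = 0.437 × 11.3 × (646 − 12.3) × 12.1 / [2780 × (1 + 0.0427 × 12.1)] = 3.79×10^4 / 4216 = 8.980 m³.
With mixed-liquor wasting, θ_c = V/Q_w, so Q_w = V/θ_c = 8.980/12.1 = 0.7422 m³/d.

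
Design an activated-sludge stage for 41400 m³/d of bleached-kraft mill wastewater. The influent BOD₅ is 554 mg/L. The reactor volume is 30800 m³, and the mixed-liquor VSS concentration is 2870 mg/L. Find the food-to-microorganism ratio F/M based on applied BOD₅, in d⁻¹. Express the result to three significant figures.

F/M ≈ 0.259 d⁻¹

F/M = applied load / biomass = Q·S₀/(V·X) = 41400 × 554 / (30800 × 2870) = 0.2595 d⁻¹.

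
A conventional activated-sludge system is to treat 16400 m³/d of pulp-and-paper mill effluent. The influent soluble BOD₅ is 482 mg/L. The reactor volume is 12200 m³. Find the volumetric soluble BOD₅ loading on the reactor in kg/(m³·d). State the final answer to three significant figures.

L_v ≈ 0.648 kg soluble BOD₅/(m³·d)

L_v = Q S₀ / V = 16400 × 482 × 10⁻³ / 12200 = 0.6479 kg/(m³·d).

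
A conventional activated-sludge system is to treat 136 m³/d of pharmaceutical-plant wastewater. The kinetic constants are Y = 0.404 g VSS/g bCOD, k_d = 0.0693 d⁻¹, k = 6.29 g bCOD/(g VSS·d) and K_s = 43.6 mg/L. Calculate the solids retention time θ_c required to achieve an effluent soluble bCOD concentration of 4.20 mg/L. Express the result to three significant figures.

Specific growth rate at S = 4.20 mg/L: μ = YkS/(K_s+S) = 0.404·6.29·4.20/(43.6+4.20) = 0.2233 d⁻¹.
1/θ_c = 0.2233 − 0.0693 = 0.1540 d⁻¹, so θ_c = 6.494 d.

θ_c ≈ 6.49 d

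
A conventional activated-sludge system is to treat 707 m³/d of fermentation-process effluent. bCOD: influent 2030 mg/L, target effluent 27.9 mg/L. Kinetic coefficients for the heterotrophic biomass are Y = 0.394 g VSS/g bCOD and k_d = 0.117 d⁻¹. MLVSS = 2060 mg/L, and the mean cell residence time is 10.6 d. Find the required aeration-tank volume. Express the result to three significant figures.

V ≈ 1280 m³

Rearranging the biomass balance for a CMAS with decay, V = Y·Q·ΔS·θ_c / [X·(1+k_d θ_c)] = 0.394 × 707 × (2030 − 27.9) × 10.6 / [2060 × (1 + 0.117 × 10.6)] = 5.91×10^6 / 4615 = 1281 m³.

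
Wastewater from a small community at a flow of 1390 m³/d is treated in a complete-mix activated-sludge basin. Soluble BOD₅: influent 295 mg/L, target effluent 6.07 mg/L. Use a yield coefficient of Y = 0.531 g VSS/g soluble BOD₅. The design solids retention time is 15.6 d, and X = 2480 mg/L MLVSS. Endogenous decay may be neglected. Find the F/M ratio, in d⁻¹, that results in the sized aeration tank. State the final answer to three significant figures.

F/M ≈ 0.123 d⁻¹

V·X = Y·Q·ΔS·θ_c gives V = 0.531 × 1390 × (295 − 6.07) × 15.6 / 2480 = 1341 m³.
F/M = Q·S₀ / (V·X) = 1390 × 295 / (1341 × 2480) = 0.1233 g soluble BOD₅·(g VSS·d)⁻¹.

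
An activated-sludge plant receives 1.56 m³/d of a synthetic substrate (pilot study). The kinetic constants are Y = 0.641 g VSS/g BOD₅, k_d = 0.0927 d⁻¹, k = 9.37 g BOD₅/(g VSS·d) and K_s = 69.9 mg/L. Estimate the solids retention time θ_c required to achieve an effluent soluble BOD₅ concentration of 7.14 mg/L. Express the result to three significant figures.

θ_c ≈ 2.16 d

Specific growth rate at S = 7.14 mg/L: μ = YkS/(K_s+S) = 0.641·9.37·7.14/(69.9+7.14) = 0.5566 d⁻¹.
Then 1/θ_c = μ − k_d = 0.5566 − 0.0927 = 0.4639 d⁻¹, giving θ_c = 2.155 d.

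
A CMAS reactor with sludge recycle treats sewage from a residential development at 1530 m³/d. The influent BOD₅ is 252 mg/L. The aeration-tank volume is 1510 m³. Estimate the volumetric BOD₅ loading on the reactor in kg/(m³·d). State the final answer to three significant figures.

L_v = Q S₀ / V = 1530 × 252 × 10⁻³ / 1510 = 0.2553 kg/(m³·d).

L_v ≈ 0.255 kg BOD₅/(m³·d)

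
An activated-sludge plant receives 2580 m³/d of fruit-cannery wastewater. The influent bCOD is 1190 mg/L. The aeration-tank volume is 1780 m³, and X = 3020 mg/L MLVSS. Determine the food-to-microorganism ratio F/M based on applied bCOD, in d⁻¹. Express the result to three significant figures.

F/M ≈ 0.571 d⁻¹

F/M = Q·S₀ / (V·X) = 2580 × 1190 / (1780 × 3020) = 0.5711 g bCOD·(g VSS·d)⁻¹.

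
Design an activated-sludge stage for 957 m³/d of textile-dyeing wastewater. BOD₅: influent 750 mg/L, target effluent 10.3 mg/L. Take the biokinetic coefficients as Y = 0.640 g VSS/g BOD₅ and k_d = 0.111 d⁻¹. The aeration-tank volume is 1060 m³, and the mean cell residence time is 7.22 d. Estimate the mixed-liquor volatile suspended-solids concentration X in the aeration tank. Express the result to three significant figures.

X = Y·Q·ΔS·θ_c / [V·(1 + k_d θ_c)] = 0.640 × 957 × (750 − 10.3) × 7.22 / [1060 × (1 + 0.111 × 7.22)] = 1713 mg/L.

X ≈ 1710 mg/L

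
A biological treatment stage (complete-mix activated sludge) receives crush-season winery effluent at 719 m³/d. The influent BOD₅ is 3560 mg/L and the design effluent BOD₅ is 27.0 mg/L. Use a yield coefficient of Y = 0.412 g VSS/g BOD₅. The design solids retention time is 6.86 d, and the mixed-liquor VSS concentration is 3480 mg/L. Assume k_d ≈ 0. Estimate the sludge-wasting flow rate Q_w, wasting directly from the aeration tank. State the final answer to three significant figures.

Q_w ≈ 301 m³/d

Biomass mass balance (decay neglected): V·X = Y·Q·(S₀ − S)·θ_c, so V = 0.412 × 719 × (3560 − 27.0) × 6.86 / 3480 = 2063 m³.
For wasting at MLVSS concentration, Q_w = V/θ_c = 2063/6.86 = 300.7 m³/d.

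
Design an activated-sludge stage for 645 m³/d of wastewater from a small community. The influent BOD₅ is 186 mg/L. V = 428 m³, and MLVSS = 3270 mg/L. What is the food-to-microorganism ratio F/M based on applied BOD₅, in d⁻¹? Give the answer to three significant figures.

F/M = Q·S₀ / (V·X) = 645 × 186 / (428.0 × 3270) = 0.08572 g BOD₅·(g VSS·d)⁻¹.

F/M ≈ 0.0857 d⁻¹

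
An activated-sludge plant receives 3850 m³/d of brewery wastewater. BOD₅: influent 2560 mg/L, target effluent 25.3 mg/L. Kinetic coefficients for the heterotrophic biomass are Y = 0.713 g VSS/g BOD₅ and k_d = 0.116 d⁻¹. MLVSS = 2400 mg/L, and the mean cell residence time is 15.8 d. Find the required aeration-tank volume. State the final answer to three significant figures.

V ≈ 16200 m³

Steady-state biomass mass balance: V·X·(1 + k_d·θ_c) = Y·Q·(S₀ − S)·θ_c, so V = 0.713 × 3850 × (2560 − 25.3) × 15.8 / [2400 × (1 + 0.116 × 15.8)] = 1.1×10^8 / 6799 = 16170 m³.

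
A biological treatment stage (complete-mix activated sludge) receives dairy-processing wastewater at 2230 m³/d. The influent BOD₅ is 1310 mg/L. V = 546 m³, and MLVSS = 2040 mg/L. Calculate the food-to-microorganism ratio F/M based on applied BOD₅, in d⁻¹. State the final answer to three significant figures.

F/M ≈ 2.62 d⁻¹

F/M = applied load / biomass = Q·S₀/(V·X) = 2230 × 1310 / (546.0 × 2040) = 2.623 d⁻¹.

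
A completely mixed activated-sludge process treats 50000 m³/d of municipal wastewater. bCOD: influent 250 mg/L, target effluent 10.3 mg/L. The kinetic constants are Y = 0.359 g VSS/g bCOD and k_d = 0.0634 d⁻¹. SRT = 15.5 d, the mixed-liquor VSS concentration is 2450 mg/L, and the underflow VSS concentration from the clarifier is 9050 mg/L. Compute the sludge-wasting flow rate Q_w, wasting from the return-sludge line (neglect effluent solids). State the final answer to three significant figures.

Steady-state biomass mass balance: V·X·(1 + k_d·θ_c) = Y·Q·(S₀ − S)·θ_c, so V = 0.359 × 50000 × (250 − 10.3) × 15.5 / [2450 × (1 + 0.0634 × 15.5)] = 6.67×10^7 / 4858 = 13729 m³.
θ_c = V·X/(Q_w·X_r) when wasting from the recycle, so Q_w = V·X/(θ_c·X_r) = 13729 × 2450 / (15.5 × 9050) = 239.8 m³/d.

Q_w ≈ 240 m³/d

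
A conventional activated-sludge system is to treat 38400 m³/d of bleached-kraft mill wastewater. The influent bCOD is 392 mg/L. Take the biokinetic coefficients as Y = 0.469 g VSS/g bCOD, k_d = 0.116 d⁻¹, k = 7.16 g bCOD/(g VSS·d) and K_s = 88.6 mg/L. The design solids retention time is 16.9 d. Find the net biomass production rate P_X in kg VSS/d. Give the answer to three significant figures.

For a completely mixed reactor with recycle the Lawrence–McCarty relation gives S = K_s·(1 + k_d·θ_c) / [θ_c·(Y·k − k_d) − 1] = 88.6 × (1 + 0.116 × 16.9) / [16.9 × (0.469 × 7.16 − 0.116) − 1] = 262.3 / 53.79 = 4.876 mg/L.
The observed yield is Y_obs = Y/(1 + k_d·θ_c) = 0.469 / (1 + 0.116 × 16.9) = 0.469 / 2.960 = 0.1584 g VSS per g bCOD removed.
ΔS = 392 − 4.88 = 387.1 mg/L, so the substrate removal rate is 38400 × 387.1/1000 = 14865 kg bCOD/d.
Net biomass production P_X = Y_obs × Q·(S₀ − S) = 0.1584 × 14865 = 2355 kg VSS/d.

P_X ≈ 2360 kg VSS/d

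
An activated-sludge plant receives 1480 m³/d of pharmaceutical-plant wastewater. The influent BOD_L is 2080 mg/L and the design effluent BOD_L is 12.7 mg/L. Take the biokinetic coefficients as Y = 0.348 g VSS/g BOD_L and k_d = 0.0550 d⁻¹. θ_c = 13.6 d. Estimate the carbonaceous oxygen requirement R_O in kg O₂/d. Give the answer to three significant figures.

Correct the yield for decay: Y_obs = Y/(1 + k_d θ_c) = 0.348 / (1 + 0.0550 × 13.6) = 0.348 / 1.748 = 0.1991.
ΔS = 2080 − 12.7 = 2067 mg/L, so the substrate removal rate is 1480 × 2067/1000 = 3060 kg BOD_L/d.
Net sludge production P_X = 0.1991 × 3060 = 609.1 kg VSS/d.
R_O = Q·ΔS − 1.42 P_X = 3060 − 865.0 = 2195 kg O₂/d.

R_O ≈ 2190 kg O₂/d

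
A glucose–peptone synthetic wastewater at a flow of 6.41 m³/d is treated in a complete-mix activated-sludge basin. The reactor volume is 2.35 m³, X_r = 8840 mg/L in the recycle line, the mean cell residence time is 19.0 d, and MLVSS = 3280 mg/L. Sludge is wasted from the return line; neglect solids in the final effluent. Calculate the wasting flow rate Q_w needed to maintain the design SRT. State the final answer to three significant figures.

Wasting from the return line (neglecting effluent solids): Q_w = V·X / (θ_c·X_r) = 2.350 × 3280 / (19.0 × 8840) = 0.04589 m³/d.

Q_w ≈ 0.0459 m³/d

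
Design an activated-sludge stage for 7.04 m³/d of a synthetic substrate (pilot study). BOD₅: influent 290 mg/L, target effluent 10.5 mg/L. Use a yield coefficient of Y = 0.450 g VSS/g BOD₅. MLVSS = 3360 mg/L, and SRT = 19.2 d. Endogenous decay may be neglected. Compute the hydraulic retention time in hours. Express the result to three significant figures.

V·X = Y·Q·ΔS·θ_c gives V = 0.450 × 7.04 × (290 − 10.5) × 19.2 / 3360 = 5.060 m³.
Hydraulic retention time τ = V/Q = 5.060 / 7.04 = 0.7187 d = 17.25 h.

τ ≈ 17.2 h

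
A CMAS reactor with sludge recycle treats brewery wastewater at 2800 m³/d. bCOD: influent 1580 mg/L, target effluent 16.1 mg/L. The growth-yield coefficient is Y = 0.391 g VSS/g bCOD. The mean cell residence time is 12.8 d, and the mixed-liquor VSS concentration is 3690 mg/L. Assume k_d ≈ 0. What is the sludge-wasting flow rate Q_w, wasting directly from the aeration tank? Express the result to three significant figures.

Q_w ≈ 464 m³/d

V·X = Y·Q·ΔS·θ_c gives V = 0.391 × 2800 × (1580 − 16.1) × 12.8 / 3690 = 5939 m³.
For wasting at MLVSS concentration, Q_w = V/θ_c = 5939/12.8 = 464.0 m³/d.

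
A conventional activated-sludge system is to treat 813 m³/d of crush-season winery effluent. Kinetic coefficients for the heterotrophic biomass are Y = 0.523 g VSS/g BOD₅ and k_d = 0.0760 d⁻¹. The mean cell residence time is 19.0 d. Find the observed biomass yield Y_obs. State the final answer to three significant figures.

Y_obs ≈ 0.214 g VSS/g BOD₅

Correct the yield for decay: Y_obs = Y/(1 + k_d θ_c) = 0.523 / (1 + 0.0760 × 19.0) = 0.523 / 2.444 = 0.2140.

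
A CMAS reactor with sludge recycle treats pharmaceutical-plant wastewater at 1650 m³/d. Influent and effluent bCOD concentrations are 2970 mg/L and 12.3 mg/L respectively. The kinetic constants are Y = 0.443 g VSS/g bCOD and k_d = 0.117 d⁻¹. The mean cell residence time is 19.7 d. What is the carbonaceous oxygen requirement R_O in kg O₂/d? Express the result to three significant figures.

R_O ≈ 3950 kg O₂/d

Observed yield with endogenous decay: Y_obs = Y / (1 + k_d·θ_c) = 0.443 / (1 + 0.117 × 19.7) = 0.443 / 3.305 = 0.1340 g VSS/g bCOD.
Mass of bCOD removed per day: Q(S₀ − S) = 1650 × 2958 g/m³ = 4880 kg/d.
Biomass synthesised: P_X = Y_obs × 4880 = 654.2 kg VSS/d.
R_O = Q·(S₀ − S) − 1.42·P_X = 4880 − 1.42 × 654.2 = 3951 kg O₂/d.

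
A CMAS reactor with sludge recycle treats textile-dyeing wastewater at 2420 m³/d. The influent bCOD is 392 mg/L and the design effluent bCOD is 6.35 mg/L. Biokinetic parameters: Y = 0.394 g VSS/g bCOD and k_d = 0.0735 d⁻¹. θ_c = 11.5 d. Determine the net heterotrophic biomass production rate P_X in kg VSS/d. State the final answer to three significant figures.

Correct the yield for decay: Y_obs = Y/(1 + k_d θ_c) = 0.394 / (1 + 0.0735 × 11.5) = 0.394 / 1.845 = 0.2135.
Q·(S₀ − S) = 2420 × (392 − 6.35) × 10⁻³ = 933.3 kg/d removed.
P_X = Y_obs · Q(S₀ − S) = 0.2135 × 933.3 = 199.3 kg VSS/d.

P_X ≈ 199 kg VSS/d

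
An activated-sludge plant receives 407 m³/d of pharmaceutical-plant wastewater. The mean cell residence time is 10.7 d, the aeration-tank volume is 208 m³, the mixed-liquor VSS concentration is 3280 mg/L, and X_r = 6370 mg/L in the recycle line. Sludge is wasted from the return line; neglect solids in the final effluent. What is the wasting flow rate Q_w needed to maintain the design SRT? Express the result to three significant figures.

θ_c = V·X/(Q_w·X_r) when wasting from the recycle, so Q_w = V·X/(θ_c·X_r) = 208.0 × 3280 / (10.7 × 6370) = 10.01 m³/d.

Q_w ≈ 10.0 m³/d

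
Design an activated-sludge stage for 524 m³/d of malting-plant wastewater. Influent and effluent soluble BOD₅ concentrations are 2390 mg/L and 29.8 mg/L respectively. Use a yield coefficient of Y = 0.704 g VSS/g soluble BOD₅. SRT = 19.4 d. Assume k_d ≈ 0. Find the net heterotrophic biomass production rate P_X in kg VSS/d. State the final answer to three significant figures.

P_X ≈ 871 kg VSS/d

No decay correction is needed, so Y_obs = Y = 0.704.
Q·(S₀ − S) = 524 × (2390 − 29.8) × 10⁻³ = 1237 kg/d removed.
Net biomass production P_X = Y_obs × Q·(S₀ − S) = 0.7040 × 1237 = 870.7 kg VSS/d.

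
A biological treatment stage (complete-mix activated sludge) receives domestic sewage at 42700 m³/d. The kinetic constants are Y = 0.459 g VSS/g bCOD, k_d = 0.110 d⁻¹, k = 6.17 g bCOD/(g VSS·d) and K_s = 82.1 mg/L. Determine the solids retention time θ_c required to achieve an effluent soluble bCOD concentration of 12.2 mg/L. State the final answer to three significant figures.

θ_c ≈ 3.90 d

Specific growth rate at S = 12.2 mg/L: μ = YkS/(K_s+S) = 0.459·6.17·12.2/(82.1+12.2) = 0.3664 d⁻¹.
θ_c = 1/(μ − k_d) = 1/(0.3664 − 0.110) = 1/0.2564 = 3.900 d.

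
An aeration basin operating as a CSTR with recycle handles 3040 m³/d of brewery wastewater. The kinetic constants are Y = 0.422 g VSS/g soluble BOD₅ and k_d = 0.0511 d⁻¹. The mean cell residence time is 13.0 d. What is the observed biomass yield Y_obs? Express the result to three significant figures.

Y_obs ≈ 0.254 g VSS/g soluble BOD₅

Y_obs = Y / (1 + k_d θ_c) = 0.422 / (1 + 0.0511 × 13.0) = 0.422 / 1.664 = 0.2536.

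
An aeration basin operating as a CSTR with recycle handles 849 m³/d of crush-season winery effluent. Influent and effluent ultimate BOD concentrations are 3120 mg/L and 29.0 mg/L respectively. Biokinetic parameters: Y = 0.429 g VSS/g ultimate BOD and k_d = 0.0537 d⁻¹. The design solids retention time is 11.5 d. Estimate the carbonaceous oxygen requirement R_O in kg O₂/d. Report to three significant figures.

Correct the yield for decay: Y_obs = Y/(1 + k_d θ_c) = 0.429 / (1 + 0.0537 × 11.5) = 0.429 / 1.618 = 0.2652.
Mass of ultimate BOD removed per day: Q(S₀ − S) = 849 × 3091 g/m³ = 2624 kg/d.
Biomass synthesised: P_X = Y_obs × 2624 = 696.0 kg VSS/d.
R_O = Q·(S₀ − S) − 1.42·P_X = 2624 − 1.42 × 696.0 = 1636 kg O₂/d.

R_O ≈ 1640 kg O₂/d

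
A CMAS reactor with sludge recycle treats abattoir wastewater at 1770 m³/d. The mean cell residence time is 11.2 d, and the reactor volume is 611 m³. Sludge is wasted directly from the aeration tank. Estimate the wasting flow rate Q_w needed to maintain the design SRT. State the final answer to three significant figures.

Q_w ≈ 54.6 m³/d

For wasting at MLVSS concentration, Q_w = V/θ_c = 611.0/11.2 = 54.55 m³/d.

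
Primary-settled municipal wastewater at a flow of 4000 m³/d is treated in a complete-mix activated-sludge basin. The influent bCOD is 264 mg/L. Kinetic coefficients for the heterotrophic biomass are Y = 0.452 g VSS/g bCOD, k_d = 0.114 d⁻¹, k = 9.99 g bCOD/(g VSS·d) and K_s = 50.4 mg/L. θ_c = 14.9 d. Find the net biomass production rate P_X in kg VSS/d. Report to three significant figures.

For a completely mixed reactor with recycle the Lawrence–McCarty relation gives S = K_s·(1 + k_d·θ_c) / [θ_c·(Y·k − k_d) − 1] = 50.4 × (1 + 0.114 × 14.9) / [14.9 × (0.452 × 9.99 − 0.114) − 1] = 136.0 / 64.58 = 2.106 mg/L.
Observed yield with endogenous decay: Y_obs = Y / (1 + k_d·θ_c) = 0.452 / (1 + 0.114 × 14.9) = 0.452 / 2.699 = 0.1675 g VSS/g bCOD.
ΔS = 264 − 2.11 = 261.9 mg/L, so the substrate removal rate is 4000 × 261.9/1000 = 1048 kg bCOD/d.
Net biomass production P_X = Y_obs × Q·(S₀ − S) = 0.1675 × 1048 = 175.5 kg VSS/d.

P_X ≈ 175 kg VSS/d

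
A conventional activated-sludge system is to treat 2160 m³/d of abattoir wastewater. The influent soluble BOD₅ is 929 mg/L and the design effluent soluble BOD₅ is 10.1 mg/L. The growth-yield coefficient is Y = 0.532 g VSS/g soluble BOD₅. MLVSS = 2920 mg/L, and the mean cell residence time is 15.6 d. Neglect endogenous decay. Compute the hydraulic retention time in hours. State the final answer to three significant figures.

Biomass mass balance (decay neglected): V·X = Y·Q·(S₀ − S)·θ_c, so V = 0.532 × 2160 × (929 − 10.1) × 15.6 / 2920 = 5641 m³.
HRT = V/Q = 5641 m³ / 2160 m³·d⁻¹ = 2.612 d × 24 = 62.68 h.

τ ≈ 62.7 h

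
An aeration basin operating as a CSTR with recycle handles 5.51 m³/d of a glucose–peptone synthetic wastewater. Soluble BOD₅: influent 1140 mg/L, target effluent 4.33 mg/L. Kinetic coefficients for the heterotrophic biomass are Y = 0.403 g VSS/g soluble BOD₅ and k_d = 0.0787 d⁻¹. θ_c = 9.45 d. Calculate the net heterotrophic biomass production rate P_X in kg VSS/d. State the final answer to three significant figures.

P_X ≈ 1.45 kg VSS/d

The observed yield is Y_obs = Y/(1 + k_d·θ_c) = 0.403 / (1 + 0.0787 × 9.45) = 0.403 / 1.744 = 0.2311 g VSS per g soluble BOD₅ removed.
Q·(S₀ − S) = 5.51 × (1140 − 4.33) × 10⁻³ = 6.258 kg/d removed.
P_X = Y_obs · Q(S₀ − S) = 0.2311 × 6.258 = 1.446 kg VSS/d.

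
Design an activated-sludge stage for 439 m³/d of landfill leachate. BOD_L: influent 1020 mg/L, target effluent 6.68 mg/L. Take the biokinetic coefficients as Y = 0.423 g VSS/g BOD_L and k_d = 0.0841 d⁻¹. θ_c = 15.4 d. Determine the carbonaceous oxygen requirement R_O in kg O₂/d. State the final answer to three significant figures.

Correct the yield for decay: Y_obs = Y/(1 + k_d θ_c) = 0.423 / (1 + 0.0841 × 15.4) = 0.423 / 2.295 = 0.1843.
Substrate removed = Q·(S₀ − S) = 439 m³/d × (1020 − 6.68) g/m³ = 4.45×10^5 g/d = 444.8 kg/d.
Net sludge production P_X = 0.1843 × 444.8 = 81.99 kg VSS/d.
R_O = Q·(S₀ − S) − 1.42·P_X = 444.8 − 1.42 × 81.99 = 328.4 kg O₂/d.

R_O ≈ 328 kg O₂/d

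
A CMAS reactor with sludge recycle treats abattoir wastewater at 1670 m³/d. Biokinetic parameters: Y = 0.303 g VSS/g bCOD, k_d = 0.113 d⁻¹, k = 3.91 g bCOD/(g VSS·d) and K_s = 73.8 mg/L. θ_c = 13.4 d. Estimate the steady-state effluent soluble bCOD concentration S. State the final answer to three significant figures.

S ≈ 13.9 mg/L

Effluent substrate depends only on kinetics and SRT: S = K_s(1 + k_d θ_c) / [θ_c(Yk − k_d) − 1] = 73.8 × (1 + 0.113 × 13.4) / [13.4 × (0.303 × 3.91 − 0.113) − 1] = 185.5 / 13.36 = 13.89 mg/L.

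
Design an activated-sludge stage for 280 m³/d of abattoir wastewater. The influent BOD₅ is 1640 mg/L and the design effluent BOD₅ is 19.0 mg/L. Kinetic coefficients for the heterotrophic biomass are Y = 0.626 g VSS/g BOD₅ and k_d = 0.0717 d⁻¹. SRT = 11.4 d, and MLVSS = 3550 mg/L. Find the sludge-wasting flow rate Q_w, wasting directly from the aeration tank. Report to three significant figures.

Q_w ≈ 44.0 m³/d

Steady-state biomass mass balance: V·X·(1 + k_d·θ_c) = Y·Q·(S₀ − S)·θ_c, so V = 0.626 × 280 × (1640 − 19.0) × 11.4 / [3550 × (1 + 0.0717 × 11.4)] = 3.24×10^6 / 6452 = 502.0 m³.
Wasting from the aeration tank: Q_w = V / θ_c = 502.0 / 11.4 = 44.04 m³/d.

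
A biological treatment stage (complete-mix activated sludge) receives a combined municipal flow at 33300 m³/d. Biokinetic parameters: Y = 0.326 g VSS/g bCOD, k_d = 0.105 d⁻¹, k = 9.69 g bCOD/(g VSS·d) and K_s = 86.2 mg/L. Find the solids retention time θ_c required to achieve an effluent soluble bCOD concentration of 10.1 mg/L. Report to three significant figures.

θ_c ≈ 4.42 d

Specific growth rate at S = 10.1 mg/L: μ = YkS/(K_s+S) = 0.326·9.69·10.1/(86.2+10.1) = 0.3313 d⁻¹.
Then 1/θ_c = μ − k_d = 0.3313 − 0.105 = 0.2263 d⁻¹, giving θ_c = 4.419 d.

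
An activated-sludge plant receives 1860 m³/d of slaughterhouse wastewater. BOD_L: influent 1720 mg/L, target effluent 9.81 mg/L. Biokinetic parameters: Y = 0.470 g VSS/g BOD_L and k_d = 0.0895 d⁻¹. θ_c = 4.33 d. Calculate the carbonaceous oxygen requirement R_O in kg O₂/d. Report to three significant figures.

Observed yield with endogenous decay: Y_obs = Y / (1 + k_d·θ_c) = 0.470 / (1 + 0.0895 × 4.33) = 0.470 / 1.388 = 0.3387 g VSS/g BOD_L.
Q·(S₀ − S) = 1860 × (1720 − 9.81) × 10⁻³ = 3181 kg/d removed.
P_X = Y_obs·Q·(S₀ − S) = 0.3387 × 3181 = 1077 kg VSS/d.
Carbonaceous O₂ demand = substrate oxidised − cell-mass equivalent = 3181 − 1.42 × 1077 = 1651 kg O₂/d.

R_O ≈ 1650 kg O₂/d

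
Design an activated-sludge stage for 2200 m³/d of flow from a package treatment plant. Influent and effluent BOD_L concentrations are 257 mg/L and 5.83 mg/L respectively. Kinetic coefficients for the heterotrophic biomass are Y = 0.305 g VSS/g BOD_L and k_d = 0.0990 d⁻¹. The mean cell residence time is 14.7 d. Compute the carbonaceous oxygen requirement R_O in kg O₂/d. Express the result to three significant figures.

Observed yield with endogenous decay: Y_obs = Y / (1 + k_d·θ_c) = 0.305 / (1 + 0.0990 × 14.7) = 0.305 / 2.455 = 0.1242 g VSS/g BOD_L.
Mass of BOD_L removed per day: Q(S₀ − S) = 2200 × 251.2 g/m³ = 552.6 kg/d.
P_X = Y_obs·Q·(S₀ − S) = 0.1242 × 552.6 = 68.64 kg VSS/d.
R_O = Q·(S₀ − S) − 1.42·P_X = 552.6 − 1.42 × 68.64 = 455.1 kg O₂/d.

R_O ≈ 455 kg O₂/d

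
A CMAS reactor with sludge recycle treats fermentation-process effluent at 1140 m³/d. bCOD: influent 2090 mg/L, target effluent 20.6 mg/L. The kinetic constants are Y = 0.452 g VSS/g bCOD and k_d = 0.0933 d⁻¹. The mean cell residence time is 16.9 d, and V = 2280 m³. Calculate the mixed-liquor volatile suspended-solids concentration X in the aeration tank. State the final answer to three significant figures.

X ≈ 3070 mg/L

X = Y·Q·ΔS·θ_c / [V·(1 + k_d θ_c)] = 0.452 × 1140 × (2090 − 20.6) × 16.9 / [2280 × (1 + 0.0933 × 16.9)] = 3067 mg/L.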